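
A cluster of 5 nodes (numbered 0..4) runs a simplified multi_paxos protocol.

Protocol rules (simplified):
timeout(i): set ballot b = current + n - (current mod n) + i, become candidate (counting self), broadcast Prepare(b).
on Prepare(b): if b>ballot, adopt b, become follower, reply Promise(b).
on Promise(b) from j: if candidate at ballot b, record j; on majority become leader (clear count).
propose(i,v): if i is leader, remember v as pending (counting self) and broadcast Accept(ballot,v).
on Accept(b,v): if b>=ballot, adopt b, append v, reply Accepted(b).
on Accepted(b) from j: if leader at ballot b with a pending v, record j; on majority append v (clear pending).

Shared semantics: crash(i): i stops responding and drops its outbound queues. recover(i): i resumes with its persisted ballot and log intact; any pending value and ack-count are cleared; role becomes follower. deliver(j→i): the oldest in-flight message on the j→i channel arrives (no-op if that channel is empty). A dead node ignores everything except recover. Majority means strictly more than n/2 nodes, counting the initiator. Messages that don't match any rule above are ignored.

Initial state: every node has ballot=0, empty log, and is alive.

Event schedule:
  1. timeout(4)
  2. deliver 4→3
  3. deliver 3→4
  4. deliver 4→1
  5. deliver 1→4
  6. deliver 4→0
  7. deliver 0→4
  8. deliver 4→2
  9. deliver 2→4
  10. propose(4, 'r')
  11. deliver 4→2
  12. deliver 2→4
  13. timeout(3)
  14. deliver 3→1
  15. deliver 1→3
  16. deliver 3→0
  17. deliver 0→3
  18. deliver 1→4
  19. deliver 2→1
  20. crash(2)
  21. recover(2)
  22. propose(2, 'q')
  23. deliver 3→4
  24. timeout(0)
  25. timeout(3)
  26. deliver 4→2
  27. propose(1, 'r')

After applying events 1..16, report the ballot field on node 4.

9

[1] timeout(4) → N4(cand b9 [-])
[2] deliver 4→3 → N3(foll b9 [-])
[3] deliver 3→4 → ∅
[4] deliver 4→1 → N1(foll b9 [-])
[5] deliver 1→4 → N4(lead b9 [-])
[6] deliver 4→0 → N0(foll b9 [-])
[7] deliver 0→4 → ∅
[8] deliver 4→2 → N2(foll b9 [-])
[9] deliver 2→4 → ∅
[10] propose(4,'r') → ∅
[11] deliver 4→2 → N2(foll b9 [r])
[12] deliver 2→4 → ∅
[13] timeout(3) → N3(cand b13 [-])
[14] deliver 3→1 → N1(foll b13 [-])
[15] deliver 1→3 → ∅
[16] deliver 3→0 → N0(foll b13 [-])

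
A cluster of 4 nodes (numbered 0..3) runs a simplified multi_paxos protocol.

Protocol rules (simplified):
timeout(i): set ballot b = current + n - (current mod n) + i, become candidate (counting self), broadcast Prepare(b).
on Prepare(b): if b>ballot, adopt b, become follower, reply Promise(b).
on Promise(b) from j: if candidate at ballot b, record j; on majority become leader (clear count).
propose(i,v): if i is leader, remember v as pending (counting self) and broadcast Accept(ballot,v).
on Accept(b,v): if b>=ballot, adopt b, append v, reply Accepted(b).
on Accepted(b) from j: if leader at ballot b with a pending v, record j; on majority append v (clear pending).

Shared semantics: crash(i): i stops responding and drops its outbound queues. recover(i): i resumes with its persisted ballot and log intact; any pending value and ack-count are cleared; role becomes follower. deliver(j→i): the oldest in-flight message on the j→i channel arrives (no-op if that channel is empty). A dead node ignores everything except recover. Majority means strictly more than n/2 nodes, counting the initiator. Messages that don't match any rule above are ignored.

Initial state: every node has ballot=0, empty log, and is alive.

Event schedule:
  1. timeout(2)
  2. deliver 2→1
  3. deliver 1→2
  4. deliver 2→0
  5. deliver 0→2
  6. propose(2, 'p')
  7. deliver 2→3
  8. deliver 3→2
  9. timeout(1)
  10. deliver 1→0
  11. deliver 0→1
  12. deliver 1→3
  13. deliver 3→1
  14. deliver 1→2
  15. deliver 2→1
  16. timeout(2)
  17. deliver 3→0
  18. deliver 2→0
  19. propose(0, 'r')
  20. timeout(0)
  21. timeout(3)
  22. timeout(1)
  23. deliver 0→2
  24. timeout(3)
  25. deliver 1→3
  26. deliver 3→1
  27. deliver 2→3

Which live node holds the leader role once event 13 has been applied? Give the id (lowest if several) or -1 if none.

e1 timeout(2): 2[cand,b=6,-]
e2 deliver 2→1: 1[foll,b=6,-]
e3 deliver 1→2: ·
e4 deliver 2→0: 0[foll,b=6,-]
e5 deliver 0→2: 2[lead,b=6,-]
e6 propose(2,'p'): ·
e7 deliver 2→3: 3[foll,b=6,-]
e8 deliver 3→2: ·
e9 timeout(1): 1[cand,b=9,-]
e10 deliver 1→0: 0[foll,b=9,-]
e11 deliver 0→1: ·
e12 deliver 1→3: 3[foll,b=9,-]
e13 deliver 3→1: 1[lead,b=9,-]

1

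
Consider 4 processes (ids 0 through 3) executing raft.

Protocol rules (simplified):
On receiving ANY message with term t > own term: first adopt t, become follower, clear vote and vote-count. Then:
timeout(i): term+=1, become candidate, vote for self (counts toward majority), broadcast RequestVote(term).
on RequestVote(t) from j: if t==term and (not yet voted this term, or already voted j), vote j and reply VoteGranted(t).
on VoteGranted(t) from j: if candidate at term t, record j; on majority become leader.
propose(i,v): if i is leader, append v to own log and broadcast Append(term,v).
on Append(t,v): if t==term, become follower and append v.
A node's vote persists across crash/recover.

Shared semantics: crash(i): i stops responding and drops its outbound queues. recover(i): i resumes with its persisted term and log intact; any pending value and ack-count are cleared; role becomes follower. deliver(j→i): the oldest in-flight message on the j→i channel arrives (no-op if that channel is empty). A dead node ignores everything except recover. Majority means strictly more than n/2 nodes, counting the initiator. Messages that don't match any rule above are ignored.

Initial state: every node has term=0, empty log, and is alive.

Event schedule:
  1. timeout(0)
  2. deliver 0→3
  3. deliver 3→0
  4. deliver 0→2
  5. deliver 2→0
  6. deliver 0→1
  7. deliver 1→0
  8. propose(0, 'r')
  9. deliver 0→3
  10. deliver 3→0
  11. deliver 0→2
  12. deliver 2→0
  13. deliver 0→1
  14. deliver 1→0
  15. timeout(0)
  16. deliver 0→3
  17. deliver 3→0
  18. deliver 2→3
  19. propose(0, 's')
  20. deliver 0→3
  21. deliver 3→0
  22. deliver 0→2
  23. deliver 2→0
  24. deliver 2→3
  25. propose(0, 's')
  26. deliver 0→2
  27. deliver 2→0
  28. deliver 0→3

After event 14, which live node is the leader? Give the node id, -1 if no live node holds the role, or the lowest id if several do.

e1 timeout(0): 0[cand,t=1,-]
e2 deliver 0→3: 3[foll,t=1,-]
e3 deliver 3→0: ·
e4 deliver 0→2: 2[foll,t=1,-]
e5 deliver 2→0: 0[lead,t=1,-]
e6 deliver 0→1: 1[foll,t=1,-]
e7 deliver 1→0: ·
e8 propose(0,'r'): 0[lead,t=1,r]
e9 deliver 0→3: 3[foll,t=1,r]
e10 deliver 3→0: ·
e11 deliver 0→2: 2[foll,t=1,r]
e12 deliver 2→0: ·
e13 deliver 0→1: 1[foll,t=1,r]
e14 deliver 1→0: ·

0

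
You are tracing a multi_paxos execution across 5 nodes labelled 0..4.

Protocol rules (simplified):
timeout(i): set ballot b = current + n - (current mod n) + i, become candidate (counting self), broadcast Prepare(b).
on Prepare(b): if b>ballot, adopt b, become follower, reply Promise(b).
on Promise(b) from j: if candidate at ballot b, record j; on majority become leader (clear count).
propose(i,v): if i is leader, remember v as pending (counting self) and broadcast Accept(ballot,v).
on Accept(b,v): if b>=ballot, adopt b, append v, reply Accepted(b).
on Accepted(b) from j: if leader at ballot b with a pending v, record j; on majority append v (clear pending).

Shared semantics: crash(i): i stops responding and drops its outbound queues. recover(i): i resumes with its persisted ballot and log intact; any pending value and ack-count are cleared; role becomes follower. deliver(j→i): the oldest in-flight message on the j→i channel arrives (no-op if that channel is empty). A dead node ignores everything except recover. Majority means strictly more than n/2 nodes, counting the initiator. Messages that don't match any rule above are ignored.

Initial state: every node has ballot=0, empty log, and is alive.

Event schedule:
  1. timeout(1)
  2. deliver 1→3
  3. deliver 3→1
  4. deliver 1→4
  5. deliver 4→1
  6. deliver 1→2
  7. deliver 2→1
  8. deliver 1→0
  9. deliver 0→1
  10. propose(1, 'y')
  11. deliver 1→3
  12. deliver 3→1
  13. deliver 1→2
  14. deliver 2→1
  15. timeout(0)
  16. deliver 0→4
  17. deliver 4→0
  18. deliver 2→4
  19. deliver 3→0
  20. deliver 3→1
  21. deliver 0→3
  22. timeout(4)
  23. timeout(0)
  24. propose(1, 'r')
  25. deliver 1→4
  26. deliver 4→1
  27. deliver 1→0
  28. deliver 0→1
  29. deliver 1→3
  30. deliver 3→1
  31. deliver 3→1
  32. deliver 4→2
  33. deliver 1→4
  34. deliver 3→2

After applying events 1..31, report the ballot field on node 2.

step 1 timeout(1): 1={cand,b=6,log=-}
step 2 deliver 1→3: 3={foll,b=6,log=-}
step 3 deliver 3→1: —
step 4 deliver 1→4: 4={foll,b=6,log=-}
step 5 deliver 4→1: 1={lead,b=6,log=-}
step 6 deliver 1→2: 2={foll,b=6,log=-}
step 7 deliver 2→1: —
step 8 deliver 1→0: 0={foll,b=6,log=-}
step 9 deliver 0→1: —
step 10 propose(1,'y'): —
step 11 deliver 1→3: 3={foll,b=6,log=y}
step 12 deliver 3→1: —
step 13 deliver 1→2: 2={foll,b=6,log=y}
step 14 deliver 2→1: 1={lead,b=6,log=y}
step 15 timeout(0): 0={cand,b=10,log=-}
step 16 deliver 0→4: 4={foll,b=10,log=-}
step 17 deliver 4→0: —
step 18 deliver 2→4: —
step 19 deliver 3→0: —
step 20 deliver 3→1: —
step 21 deliver 0→3: 3={foll,b=10,log=y}
step 22 timeout(4): 4={cand,b=19,log=-}
step 23 timeout(0): 0={cand,b=15,log=-}
step 24 propose(1,'r'): —
step 25 deliver 1→4: —
step 26 deliver 4→1: 1={foll,b=19,log=y}
step 27 deliver 1→0: —
step 28 deliver 0→1: —
step 29 deliver 1→3: —
step 30 deliver 3→1: —
step 31 deliver 3→1: —

6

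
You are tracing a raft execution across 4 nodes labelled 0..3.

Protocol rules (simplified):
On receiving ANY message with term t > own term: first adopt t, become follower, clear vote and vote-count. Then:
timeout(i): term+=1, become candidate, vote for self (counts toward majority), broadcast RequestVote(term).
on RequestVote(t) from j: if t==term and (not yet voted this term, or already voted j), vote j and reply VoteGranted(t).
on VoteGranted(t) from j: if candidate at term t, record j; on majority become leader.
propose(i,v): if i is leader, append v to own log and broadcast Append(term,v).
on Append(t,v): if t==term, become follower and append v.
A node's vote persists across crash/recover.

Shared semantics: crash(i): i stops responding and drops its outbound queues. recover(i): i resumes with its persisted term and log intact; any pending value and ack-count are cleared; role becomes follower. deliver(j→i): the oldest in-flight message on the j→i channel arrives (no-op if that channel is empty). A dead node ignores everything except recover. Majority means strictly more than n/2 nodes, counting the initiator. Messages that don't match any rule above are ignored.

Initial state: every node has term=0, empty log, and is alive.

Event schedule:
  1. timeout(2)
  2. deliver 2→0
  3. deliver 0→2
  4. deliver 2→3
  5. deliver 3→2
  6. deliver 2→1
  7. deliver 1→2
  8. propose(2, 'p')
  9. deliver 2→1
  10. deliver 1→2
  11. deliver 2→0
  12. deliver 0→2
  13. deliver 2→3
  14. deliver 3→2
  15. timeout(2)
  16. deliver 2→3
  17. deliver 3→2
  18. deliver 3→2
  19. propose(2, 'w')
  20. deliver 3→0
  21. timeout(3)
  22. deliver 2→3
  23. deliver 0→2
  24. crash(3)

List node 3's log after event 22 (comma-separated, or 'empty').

after 1 — timeout(2): n2:cand/t1/[-]
after 2 — deliver 2→0: n0:foll/t1/[-]
after 3 — deliver 0→2: ·
after 4 — deliver 2→3: n3:foll/t1/[-]
after 5 — deliver 3→2: n2:lead/t1/[-]
after 6 — deliver 2→1: n1:foll/t1/[-]
after 7 — deliver 1→2: ·
after 8 — propose(2,'p'): n2:lead/t1/[p]
after 9 — deliver 2→1: n1:foll/t1/[p]
after 10 — deliver 1→2: ·
after 11 — deliver 2→0: n0:foll/t1/[p]
after 12 — deliver 0→2: ·
after 13 — deliver 2→3: n3:foll/t1/[p]
after 14 — deliver 3→2: ·
after 15 — timeout(2): n2:cand/t2/[p]
after 16 — deliver 2→3: n3:foll/t2/[p]
after 17 — deliver 3→2: ·
after 18 — deliver 3→2: ·
after 19 — propose(2,'w'): ·
after 20 — deliver 3→0: ·
after 21 — timeout(3): n3:cand/t3/[p]
after 22 — deliver 2→3: ·

p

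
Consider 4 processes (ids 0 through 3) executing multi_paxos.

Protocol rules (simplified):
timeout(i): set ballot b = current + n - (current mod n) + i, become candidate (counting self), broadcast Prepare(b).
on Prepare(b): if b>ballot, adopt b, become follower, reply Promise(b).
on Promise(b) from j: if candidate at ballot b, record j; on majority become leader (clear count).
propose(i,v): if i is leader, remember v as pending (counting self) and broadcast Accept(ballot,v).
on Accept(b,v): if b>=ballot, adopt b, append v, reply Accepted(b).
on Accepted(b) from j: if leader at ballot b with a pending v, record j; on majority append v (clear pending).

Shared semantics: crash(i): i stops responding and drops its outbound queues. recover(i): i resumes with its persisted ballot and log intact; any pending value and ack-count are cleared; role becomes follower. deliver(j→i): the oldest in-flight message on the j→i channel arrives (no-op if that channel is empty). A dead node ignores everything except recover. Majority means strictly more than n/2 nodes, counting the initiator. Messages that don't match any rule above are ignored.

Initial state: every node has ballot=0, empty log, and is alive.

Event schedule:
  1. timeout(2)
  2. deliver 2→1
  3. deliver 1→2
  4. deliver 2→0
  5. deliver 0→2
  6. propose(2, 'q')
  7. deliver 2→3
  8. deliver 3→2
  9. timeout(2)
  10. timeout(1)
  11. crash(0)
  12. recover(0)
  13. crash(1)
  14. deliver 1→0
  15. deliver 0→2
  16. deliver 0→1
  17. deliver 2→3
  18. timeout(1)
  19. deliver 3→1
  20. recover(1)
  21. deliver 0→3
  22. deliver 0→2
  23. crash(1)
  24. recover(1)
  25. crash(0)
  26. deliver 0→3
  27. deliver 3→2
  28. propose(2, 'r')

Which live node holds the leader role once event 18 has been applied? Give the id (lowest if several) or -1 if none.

-1

step 1 timeout(2): 2={cand,b=6,log=-}
step 2 deliver 2→1: 1={foll,b=6,log=-}
step 3 deliver 1→2: —
step 4 deliver 2→0: 0={foll,b=6,log=-}
step 5 deliver 0→2: 2={lead,b=6,log=-}
step 6 propose(2,'q'): —
step 7 deliver 2→3: 3={foll,b=6,log=-}
step 8 deliver 3→2: —
step 9 timeout(2): 2={cand,b=10,log=-}
step 10 timeout(1): 1={cand,b=9,log=-}
step 11 crash(0): 0={✗foll,b=6,log=-}
step 12 recover(0): 0={foll,b=6,log=-}
step 13 crash(1): 1={✗cand,b=9,log=-}
step 14 deliver 1→0: —
step 15 deliver 0→2: —
step 16 deliver 0→1: —
step 17 deliver 2→3: 3={foll,b=6,log=q}
step 18 timeout(1): —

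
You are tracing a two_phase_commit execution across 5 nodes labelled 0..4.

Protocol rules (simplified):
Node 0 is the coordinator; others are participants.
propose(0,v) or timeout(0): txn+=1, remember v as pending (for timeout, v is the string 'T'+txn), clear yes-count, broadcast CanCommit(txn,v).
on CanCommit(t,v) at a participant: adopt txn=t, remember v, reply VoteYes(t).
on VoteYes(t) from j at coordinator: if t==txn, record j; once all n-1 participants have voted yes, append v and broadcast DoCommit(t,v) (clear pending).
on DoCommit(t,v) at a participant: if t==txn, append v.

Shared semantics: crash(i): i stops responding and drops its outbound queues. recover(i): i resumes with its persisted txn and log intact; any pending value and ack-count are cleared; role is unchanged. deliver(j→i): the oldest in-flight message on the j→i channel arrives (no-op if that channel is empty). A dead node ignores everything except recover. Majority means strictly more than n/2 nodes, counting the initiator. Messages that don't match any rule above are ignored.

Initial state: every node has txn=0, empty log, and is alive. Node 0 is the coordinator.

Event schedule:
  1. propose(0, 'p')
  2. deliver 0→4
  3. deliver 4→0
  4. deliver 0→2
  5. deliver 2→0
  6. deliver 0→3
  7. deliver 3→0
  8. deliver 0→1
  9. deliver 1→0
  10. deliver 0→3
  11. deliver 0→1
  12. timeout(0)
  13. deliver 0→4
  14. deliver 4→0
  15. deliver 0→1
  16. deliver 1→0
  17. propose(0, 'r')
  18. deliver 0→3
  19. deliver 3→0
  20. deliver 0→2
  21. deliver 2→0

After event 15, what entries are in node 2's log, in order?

empty

e1 propose(0,'p'): 0[coor,t=1,-]
e2 deliver 0→4: 4[part,t=1,-]
e3 deliver 4→0: ·
e4 deliver 0→2: 2[part,t=1,-]
e5 deliver 2→0: ·
e6 deliver 0→3: 3[part,t=1,-]
e7 deliver 3→0: ·
e8 deliver 0→1: 1[part,t=1,-]
e9 deliver 1→0: 0[coor,t=1,p]
e10 deliver 0→3: 3[part,t=1,p]
e11 deliver 0→1: 1[part,t=1,p]
e12 timeout(0): 0[coor,t=2,p]
e13 deliver 0→4: 4[part,t=1,p]
e14 deliver 4→0: ·
e15 deliver 0→1: 1[part,t=2,p]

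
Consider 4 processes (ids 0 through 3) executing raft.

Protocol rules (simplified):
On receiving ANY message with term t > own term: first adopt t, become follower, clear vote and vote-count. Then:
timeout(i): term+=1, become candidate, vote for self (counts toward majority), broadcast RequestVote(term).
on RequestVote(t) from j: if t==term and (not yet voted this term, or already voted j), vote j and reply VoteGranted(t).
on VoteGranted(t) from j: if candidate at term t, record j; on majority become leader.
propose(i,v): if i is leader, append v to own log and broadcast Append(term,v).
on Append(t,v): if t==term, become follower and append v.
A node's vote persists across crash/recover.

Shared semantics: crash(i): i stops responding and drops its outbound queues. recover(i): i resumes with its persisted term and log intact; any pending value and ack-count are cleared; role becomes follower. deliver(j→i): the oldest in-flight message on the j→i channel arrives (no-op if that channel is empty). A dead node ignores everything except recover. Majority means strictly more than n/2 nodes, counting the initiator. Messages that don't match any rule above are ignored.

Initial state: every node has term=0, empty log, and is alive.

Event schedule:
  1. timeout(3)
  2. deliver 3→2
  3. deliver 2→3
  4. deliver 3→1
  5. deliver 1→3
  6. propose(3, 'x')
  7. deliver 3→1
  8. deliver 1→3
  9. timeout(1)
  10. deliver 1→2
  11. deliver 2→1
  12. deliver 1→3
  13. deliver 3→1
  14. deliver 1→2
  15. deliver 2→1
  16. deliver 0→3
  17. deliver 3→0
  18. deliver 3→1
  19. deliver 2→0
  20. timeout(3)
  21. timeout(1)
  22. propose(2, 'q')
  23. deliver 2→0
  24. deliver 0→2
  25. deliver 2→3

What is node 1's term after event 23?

3

step 1 timeout(3): 3={cand,t=1,log=-}
step 2 deliver 3→2: 2={foll,t=1,log=-}
step 3 deliver 2→3: —
step 4 deliver 3→1: 1={foll,t=1,log=-}
step 5 deliver 1→3: 3={lead,t=1,log=-}
step 6 propose(3,'x'): 3={lead,t=1,log=x}
step 7 deliver 3→1: 1={foll,t=1,log=x}
step 8 deliver 1→3: —
step 9 timeout(1): 1={cand,t=2,log=x}
step 10 deliver 1→2: 2={foll,t=2,log=-}
step 11 deliver 2→1: —
step 12 deliver 1→3: 3={foll,t=2,log=x}
step 13 deliver 3→1: 1={lead,t=2,log=x}
step 14 deliver 1→2: —
step 15 deliver 2→1: —
step 16 deliver 0→3: —
step 17 deliver 3→0: 0={foll,t=1,log=-}
step 18 deliver 3→1: —
step 19 deliver 2→0: —
step 20 timeout(3): 3={cand,t=3,log=x}
step 21 timeout(1): 1={cand,t=3,log=x}
step 22 propose(2,'q'): —
step 23 deliver 2→0: —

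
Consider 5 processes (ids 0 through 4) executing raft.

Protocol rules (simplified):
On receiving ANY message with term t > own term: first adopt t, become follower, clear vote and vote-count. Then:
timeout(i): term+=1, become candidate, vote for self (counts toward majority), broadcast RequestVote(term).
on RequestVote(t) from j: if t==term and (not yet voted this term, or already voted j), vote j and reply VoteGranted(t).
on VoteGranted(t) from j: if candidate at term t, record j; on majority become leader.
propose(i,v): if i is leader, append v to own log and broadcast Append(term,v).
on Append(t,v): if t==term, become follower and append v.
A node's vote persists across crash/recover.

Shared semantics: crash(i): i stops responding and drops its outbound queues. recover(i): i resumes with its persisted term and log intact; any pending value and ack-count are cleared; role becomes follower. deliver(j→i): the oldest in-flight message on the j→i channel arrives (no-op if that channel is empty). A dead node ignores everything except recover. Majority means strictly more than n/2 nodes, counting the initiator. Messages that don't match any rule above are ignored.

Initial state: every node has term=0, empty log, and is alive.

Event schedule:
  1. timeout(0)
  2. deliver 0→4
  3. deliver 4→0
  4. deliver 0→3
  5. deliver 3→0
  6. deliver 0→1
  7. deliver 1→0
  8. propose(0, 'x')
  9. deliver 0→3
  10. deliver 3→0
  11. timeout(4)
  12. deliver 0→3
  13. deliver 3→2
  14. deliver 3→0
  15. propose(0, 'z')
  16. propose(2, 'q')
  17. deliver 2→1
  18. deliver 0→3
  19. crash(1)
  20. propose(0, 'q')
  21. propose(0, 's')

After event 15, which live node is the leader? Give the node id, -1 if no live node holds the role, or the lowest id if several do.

0

[1] timeout(0) → N0(cand t1 [-])
[2] deliver 0→4 → N4(foll t1 [-])
[3] deliver 4→0 → ∅
[4] deliver 0→3 → N3(foll t1 [-])
[5] deliver 3→0 → N0(lead t1 [-])
[6] deliver 0→1 → N1(foll t1 [-])
[7] deliver 1→0 → ∅
[8] propose(0,'x') → N0(lead t1 [x])
[9] deliver 0→3 → N3(foll t1 [x])
[10] deliver 3→0 → ∅
[11] timeout(4) → N4(cand t2 [-])
[12] deliver 0→3 → ∅
[13] deliver 3→2 → ∅
[14] deliver 3→0 → ∅
[15] propose(0,'z') → N0(lead t1 [x,z])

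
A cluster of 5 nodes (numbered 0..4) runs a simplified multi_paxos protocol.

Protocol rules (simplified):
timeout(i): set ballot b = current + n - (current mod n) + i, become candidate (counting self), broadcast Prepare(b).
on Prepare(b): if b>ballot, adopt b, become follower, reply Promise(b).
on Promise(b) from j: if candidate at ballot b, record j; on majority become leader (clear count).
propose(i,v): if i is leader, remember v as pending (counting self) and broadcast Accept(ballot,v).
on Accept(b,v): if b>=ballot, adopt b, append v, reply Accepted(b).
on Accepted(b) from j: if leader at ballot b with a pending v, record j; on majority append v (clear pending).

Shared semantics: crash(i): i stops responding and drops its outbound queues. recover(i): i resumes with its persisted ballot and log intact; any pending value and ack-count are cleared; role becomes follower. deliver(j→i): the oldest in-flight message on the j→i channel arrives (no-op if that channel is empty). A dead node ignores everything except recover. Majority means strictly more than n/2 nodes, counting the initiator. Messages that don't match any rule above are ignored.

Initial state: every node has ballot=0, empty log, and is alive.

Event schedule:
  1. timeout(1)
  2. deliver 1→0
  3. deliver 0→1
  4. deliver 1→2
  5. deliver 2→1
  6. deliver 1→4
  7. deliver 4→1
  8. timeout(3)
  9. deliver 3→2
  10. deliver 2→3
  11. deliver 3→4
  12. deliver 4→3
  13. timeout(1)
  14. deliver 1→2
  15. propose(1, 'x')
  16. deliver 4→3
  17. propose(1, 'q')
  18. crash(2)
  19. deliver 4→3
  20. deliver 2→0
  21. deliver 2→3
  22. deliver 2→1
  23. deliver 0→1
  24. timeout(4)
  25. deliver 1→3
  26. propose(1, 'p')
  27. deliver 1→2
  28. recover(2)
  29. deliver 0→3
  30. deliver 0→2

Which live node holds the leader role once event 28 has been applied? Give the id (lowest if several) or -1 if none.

step 1 timeout(1): 1={cand,b=6,log=-}
step 2 deliver 1→0: 0={foll,b=6,log=-}
step 3 deliver 0→1: —
step 4 deliver 1→2: 2={foll,b=6,log=-}
step 5 deliver 2→1: 1={lead,b=6,log=-}
step 6 deliver 1→4: 4={foll,b=6,log=-}
step 7 deliver 4→1: —
step 8 timeout(3): 3={cand,b=8,log=-}
step 9 deliver 3→2: 2={foll,b=8,log=-}
step 10 deliver 2→3: —
step 11 deliver 3→4: 4={foll,b=8,log=-}
step 12 deliver 4→3: 3={lead,b=8,log=-}
step 13 timeout(1): 1={cand,b=11,log=-}
step 14 deliver 1→2: 2={foll,b=11,log=-}
step 15 propose(1,'x'): —
step 16 deliver 4→3: —
step 17 propose(1,'q'): —
step 18 crash(2): 2={✗foll,b=11,log=-}
step 19 deliver 4→3: —
step 20 deliver 2→0: —
step 21 deliver 2→3: —
step 22 deliver 2→1: —
step 23 deliver 0→1: —
step 24 timeout(4): 4={cand,b=14,log=-}
step 25 deliver 1→3: —
step 26 propose(1,'p'): —
step 27 deliver 1→2: —
step 28 recover(2): 2={foll,b=11,log=-}

3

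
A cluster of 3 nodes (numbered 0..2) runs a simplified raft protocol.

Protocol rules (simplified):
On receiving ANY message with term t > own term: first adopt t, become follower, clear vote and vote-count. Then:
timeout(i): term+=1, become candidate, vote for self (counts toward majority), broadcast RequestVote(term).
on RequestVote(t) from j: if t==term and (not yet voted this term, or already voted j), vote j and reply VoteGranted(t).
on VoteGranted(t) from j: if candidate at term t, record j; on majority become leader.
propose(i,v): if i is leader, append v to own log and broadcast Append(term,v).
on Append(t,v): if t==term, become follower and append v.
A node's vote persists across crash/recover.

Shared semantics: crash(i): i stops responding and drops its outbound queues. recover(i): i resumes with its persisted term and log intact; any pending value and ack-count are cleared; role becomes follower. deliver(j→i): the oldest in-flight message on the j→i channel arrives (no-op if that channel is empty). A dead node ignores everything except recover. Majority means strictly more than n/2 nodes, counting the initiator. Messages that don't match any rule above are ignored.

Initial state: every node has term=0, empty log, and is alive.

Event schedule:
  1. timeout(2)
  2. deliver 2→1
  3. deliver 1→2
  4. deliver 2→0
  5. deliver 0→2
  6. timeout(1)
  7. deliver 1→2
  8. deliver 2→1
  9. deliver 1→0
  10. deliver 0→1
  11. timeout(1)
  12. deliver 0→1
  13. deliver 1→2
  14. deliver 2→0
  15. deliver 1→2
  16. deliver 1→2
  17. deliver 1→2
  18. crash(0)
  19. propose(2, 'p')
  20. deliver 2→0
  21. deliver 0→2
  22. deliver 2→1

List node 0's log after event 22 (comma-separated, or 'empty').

empty

step 1 timeout(2): 2={cand,t=1,log=-}
step 2 deliver 2→1: 1={foll,t=1,log=-}
step 3 deliver 1→2: 2={lead,t=1,log=-}
step 4 deliver 2→0: 0={foll,t=1,log=-}
step 5 deliver 0→2: —
step 6 timeout(1): 1={cand,t=2,log=-}
step 7 deliver 1→2: 2={foll,t=2,log=-}
step 8 deliver 2→1: 1={lead,t=2,log=-}
step 9 deliver 1→0: 0={foll,t=2,log=-}
step 10 deliver 0→1: —
step 11 timeout(1): 1={cand,t=3,log=-}
step 12 deliver 0→1: —
step 13 deliver 1→2: 2={foll,t=3,log=-}
step 14 deliver 2→0: —
step 15 deliver 1→2: —
step 16 deliver 1→2: —
step 17 deliver 1→2: —
step 18 crash(0): 0={✗foll,t=2,log=-}
step 19 propose(2,'p'): —
step 20 deliver 2→0: —
step 21 deliver 0→2: —
step 22 deliver 2→1: 1={lead,t=3,log=-}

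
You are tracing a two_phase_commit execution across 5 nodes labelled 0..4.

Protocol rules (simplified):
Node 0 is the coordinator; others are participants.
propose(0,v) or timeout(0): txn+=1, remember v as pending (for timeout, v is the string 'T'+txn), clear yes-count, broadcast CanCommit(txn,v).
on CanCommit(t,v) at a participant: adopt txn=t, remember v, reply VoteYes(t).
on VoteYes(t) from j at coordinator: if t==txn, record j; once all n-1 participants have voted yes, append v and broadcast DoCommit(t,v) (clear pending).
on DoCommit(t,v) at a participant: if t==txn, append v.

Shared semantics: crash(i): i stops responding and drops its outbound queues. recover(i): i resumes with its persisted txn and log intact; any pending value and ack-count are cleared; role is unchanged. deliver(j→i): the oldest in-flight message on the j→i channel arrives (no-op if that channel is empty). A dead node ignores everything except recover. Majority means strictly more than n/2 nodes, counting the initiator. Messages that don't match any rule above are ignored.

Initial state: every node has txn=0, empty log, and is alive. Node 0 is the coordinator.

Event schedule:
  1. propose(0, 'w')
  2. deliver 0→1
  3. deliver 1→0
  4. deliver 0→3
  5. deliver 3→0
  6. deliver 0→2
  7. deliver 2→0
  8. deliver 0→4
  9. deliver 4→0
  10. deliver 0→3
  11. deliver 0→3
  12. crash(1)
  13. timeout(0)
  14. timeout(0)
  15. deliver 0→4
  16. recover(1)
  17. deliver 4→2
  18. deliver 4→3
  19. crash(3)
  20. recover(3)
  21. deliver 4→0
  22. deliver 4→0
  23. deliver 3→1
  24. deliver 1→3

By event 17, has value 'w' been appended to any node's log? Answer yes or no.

step 1 propose(0,'w'): 0={coor,t=1,log=-}
step 2 deliver 0→1: 1={part,t=1,log=-}
step 3 deliver 1→0: —
step 4 deliver 0→3: 3={part,t=1,log=-}
step 5 deliver 3→0: —
step 6 deliver 0→2: 2={part,t=1,log=-}
step 7 deliver 2→0: —
step 8 deliver 0→4: 4={part,t=1,log=-}
step 9 deliver 4→0: 0={coor,t=1,log=w}
step 10 deliver 0→3: 3={part,t=1,log=w}
step 11 deliver 0→3: —
step 12 crash(1): 1={✗part,t=1,log=-}
step 13 timeout(0): 0={coor,t=2,log=w}
step 14 timeout(0): 0={coor,t=3,log=w}
step 15 deliver 0→4: 4={part,t=1,log=w}
step 16 recover(1): 1={part,t=1,log=-}
step 17 deliver 4→2: —

yes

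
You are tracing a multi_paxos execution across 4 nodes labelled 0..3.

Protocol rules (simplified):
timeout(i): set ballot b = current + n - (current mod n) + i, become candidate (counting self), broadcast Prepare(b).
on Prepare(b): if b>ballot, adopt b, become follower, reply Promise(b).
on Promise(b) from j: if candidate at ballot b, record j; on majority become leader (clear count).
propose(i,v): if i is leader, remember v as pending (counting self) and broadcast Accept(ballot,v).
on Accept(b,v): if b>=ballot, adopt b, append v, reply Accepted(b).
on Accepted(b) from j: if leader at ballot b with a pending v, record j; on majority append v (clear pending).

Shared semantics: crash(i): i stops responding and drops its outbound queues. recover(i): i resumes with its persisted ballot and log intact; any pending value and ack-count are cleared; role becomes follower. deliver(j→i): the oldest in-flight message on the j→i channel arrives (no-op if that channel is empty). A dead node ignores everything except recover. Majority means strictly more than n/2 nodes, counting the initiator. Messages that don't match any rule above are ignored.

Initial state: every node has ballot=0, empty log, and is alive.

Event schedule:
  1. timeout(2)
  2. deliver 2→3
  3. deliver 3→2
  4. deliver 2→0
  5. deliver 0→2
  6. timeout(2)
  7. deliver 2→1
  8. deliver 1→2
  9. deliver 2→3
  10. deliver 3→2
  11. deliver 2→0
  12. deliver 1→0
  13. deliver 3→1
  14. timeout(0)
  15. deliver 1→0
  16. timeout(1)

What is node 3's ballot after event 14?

10

after 1 — timeout(2): n2:cand/b6/[-]
after 2 — deliver 2→3: n3:foll/b6/[-]
after 3 — deliver 3→2: ·
after 4 — deliver 2→0: n0:foll/b6/[-]
after 5 — deliver 0→2: n2:lead/b6/[-]
after 6 — timeout(2): n2:cand/b10/[-]
after 7 — deliver 2→1: n1:foll/b6/[-]
after 8 — deliver 1→2: ·
after 9 — deliver 2→3: n3:foll/b10/[-]
after 10 — deliver 3→2: ·
after 11 — deliver 2→0: n0:foll/b10/[-]
after 12 — deliver 1→0: ·
after 13 — deliver 3→1: ·
after 14 — timeout(0): n0:cand/b12/[-]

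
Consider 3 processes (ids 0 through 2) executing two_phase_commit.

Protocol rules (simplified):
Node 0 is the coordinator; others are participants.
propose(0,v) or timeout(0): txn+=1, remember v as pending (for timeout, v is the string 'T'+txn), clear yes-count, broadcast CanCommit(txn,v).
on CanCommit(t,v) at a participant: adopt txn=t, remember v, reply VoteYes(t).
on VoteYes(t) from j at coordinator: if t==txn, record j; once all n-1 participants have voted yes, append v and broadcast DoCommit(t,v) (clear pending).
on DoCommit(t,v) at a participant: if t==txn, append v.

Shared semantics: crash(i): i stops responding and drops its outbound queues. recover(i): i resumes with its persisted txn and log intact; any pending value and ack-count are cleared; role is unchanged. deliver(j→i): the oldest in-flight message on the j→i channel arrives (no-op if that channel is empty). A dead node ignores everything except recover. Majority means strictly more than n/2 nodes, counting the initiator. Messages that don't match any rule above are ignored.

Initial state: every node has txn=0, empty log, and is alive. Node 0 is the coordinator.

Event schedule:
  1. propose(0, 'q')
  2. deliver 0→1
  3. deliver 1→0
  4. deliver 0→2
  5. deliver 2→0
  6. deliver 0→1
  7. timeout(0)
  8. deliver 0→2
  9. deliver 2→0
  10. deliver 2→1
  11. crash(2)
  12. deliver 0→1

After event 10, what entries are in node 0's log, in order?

q

[1] propose(0,'q') → N0(coor t1 [-])
[2] deliver 0→1 → N1(part t1 [-])
[3] deliver 1→0 → ∅
[4] deliver 0→2 → N2(part t1 [-])
[5] deliver 2→0 → N0(coor t1 [q])
[6] deliver 0→1 → N1(part t1 [q])
[7] timeout(0) → N0(coor t2 [q])
[8] deliver 0→2 → N2(part t1 [q])
[9] deliver 2→0 → ∅
[10] deliver 2→1 → ∅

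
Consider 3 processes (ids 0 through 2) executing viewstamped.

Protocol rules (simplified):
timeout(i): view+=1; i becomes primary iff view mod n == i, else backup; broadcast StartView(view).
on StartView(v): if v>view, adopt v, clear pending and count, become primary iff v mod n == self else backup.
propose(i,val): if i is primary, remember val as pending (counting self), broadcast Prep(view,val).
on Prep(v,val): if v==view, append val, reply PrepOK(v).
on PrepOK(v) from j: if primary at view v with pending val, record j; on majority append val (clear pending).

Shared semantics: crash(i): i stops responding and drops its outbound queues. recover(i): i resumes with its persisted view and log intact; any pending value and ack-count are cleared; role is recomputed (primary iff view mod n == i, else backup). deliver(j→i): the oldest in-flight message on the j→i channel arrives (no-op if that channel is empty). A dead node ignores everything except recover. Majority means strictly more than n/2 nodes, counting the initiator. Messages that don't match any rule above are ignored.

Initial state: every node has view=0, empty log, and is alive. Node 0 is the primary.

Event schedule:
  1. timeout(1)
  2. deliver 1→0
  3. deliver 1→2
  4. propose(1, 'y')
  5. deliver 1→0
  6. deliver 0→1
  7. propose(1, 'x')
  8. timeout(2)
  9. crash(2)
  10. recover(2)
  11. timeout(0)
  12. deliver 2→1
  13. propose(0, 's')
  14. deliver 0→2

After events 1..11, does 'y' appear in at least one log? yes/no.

yes

after 1 — timeout(1): n1:prim/v1/[-]
after 2 — deliver 1→0: n0:back/v1/[-]
after 3 — deliver 1→2: n2:back/v1/[-]
after 4 — propose(1,'y'): ·
after 5 — deliver 1→0: n0:back/v1/[y]
after 6 — deliver 0→1: n1:prim/v1/[y]
after 7 — propose(1,'x'): ·
after 8 — timeout(2): n2:prim/v2/[-]
after 9 — crash(2): n2:✗prim/v2/[-]
after 10 — recover(2): n2:prim/v2/[-]
after 11 — timeout(0): n0:back/v2/[y]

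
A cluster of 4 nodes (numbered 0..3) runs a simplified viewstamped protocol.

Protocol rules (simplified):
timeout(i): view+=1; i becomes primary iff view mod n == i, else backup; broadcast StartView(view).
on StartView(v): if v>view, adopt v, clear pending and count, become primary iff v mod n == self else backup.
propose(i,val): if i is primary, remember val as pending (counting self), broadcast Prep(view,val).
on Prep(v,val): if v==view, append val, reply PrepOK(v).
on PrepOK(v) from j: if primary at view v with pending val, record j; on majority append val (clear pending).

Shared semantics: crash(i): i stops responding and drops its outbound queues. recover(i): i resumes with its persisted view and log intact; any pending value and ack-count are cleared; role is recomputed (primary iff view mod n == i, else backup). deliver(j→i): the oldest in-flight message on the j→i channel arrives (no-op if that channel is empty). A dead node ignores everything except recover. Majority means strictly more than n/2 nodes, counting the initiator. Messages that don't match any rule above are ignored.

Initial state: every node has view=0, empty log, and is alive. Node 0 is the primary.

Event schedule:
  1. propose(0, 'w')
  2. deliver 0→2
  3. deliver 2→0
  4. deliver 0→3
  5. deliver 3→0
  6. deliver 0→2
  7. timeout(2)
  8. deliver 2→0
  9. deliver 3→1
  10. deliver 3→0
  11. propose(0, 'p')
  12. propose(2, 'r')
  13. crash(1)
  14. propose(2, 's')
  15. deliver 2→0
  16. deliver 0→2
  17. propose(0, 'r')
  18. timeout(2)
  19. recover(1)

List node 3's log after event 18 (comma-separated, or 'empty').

e1 propose(0,'w'): ·
e2 deliver 0→2: 2[back,v=0,w]
e3 deliver 2→0: ·
e4 deliver 0→3: 3[back,v=0,w]
e5 deliver 3→0: 0[prim,v=0,w]
e6 deliver 0→2: ·
e7 timeout(2): 2[back,v=1,w]
e8 deliver 2→0: 0[back,v=1,w]
e9 deliver 3→1: ·
e10 deliver 3→0: ·
e11 propose(0,'p'): ·
e12 propose(2,'r'): ·
e13 crash(1): 1[✗back,v=0,-]
e14 propose(2,'s'): ·
e15 deliver 2→0: ·
e16 deliver 0→2: ·
e17 propose(0,'r'): ·
e18 timeout(2): 2[prim,v=2,w]

w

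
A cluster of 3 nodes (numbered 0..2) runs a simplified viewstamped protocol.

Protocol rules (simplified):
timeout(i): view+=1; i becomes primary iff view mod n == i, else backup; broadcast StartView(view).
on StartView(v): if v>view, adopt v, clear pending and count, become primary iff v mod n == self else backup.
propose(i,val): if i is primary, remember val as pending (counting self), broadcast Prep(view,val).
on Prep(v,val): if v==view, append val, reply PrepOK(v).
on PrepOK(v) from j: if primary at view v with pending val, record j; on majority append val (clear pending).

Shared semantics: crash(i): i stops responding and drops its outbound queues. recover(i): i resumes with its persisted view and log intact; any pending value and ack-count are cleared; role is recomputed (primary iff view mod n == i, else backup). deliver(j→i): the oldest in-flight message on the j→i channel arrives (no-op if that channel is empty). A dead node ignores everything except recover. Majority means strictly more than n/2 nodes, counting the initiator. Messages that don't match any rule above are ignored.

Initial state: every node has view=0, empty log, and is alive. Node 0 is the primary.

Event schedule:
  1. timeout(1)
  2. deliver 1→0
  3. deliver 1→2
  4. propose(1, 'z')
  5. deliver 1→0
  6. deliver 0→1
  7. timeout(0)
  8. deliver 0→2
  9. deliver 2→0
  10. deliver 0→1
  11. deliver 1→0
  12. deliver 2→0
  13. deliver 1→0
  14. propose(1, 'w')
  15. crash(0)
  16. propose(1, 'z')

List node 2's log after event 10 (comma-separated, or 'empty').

empty

step 1 timeout(1): 1={prim,v=1,log=-}
step 2 deliver 1→0: 0={back,v=1,log=-}
step 3 deliver 1→2: 2={back,v=1,log=-}
step 4 propose(1,'z'): —
step 5 deliver 1→0: 0={back,v=1,log=z}
step 6 deliver 0→1: 1={prim,v=1,log=z}
step 7 timeout(0): 0={back,v=2,log=z}
step 8 deliver 0→2: 2={prim,v=2,log=-}
step 9 deliver 2→0: —
step 10 deliver 0→1: 1={back,v=2,log=z}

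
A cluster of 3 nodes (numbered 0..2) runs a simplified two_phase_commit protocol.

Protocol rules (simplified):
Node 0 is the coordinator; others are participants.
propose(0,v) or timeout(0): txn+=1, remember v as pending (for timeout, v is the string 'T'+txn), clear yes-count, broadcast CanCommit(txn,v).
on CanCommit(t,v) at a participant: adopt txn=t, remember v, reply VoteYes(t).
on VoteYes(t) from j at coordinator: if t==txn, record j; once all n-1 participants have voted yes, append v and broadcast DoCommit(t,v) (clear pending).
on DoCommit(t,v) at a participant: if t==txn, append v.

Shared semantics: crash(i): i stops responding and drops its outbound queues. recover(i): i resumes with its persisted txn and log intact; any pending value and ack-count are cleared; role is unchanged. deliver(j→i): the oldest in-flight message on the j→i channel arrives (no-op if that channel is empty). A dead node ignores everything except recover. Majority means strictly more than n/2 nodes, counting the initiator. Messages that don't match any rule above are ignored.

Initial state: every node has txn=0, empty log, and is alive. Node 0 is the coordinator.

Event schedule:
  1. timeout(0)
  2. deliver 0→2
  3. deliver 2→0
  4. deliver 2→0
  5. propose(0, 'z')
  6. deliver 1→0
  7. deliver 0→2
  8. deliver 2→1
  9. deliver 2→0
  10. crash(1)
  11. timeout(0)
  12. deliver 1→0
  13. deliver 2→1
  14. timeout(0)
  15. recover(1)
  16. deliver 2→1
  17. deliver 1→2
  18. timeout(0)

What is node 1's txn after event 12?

e1 timeout(0): 0[coor,t=1,-]
e2 deliver 0→2: 2[part,t=1,-]
e3 deliver 2→0: ·
e4 deliver 2→0: ·
e5 propose(0,'z'): 0[coor,t=2,-]
e6 deliver 1→0: ·
e7 deliver 0→2: 2[part,t=2,-]
e8 deliver 2→1: ·
e9 deliver 2→0: ·
e10 crash(1): 1[✗part,t=0,-]
e11 timeout(0): 0[coor,t=3,-]
e12 deliver 1→0: ·

0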